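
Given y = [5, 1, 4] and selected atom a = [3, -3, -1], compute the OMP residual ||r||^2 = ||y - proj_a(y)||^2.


a^T a = 19.
a^T y = 8.
coeff = 8/19 = 8/19.
||r||^2 = 734/19.

734/19


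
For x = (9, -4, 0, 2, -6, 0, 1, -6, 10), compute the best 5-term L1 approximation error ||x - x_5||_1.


Sorted |x_i| descending: [10, 9, 6, 6, 4, 2, 1, 0, 0]
Keep top 5: [10, 9, 6, 6, 4]
Tail entries: [2, 1, 0, 0]
L1 error = sum of tail = 3.

3


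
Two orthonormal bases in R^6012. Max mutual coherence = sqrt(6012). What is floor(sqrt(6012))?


77^2 = 5929 <= 6012 < 6084 = 78^2, so 77 <= sqrt(6012) < 78.
floor(sqrt(6012)) = 77.

77


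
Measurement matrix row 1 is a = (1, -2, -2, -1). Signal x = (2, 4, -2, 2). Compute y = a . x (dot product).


Non-zero terms: ['1*2', '-2*4', '-2*-2', '-1*2']
Products: [2, -8, 4, -2]
y = sum = -4.

-4


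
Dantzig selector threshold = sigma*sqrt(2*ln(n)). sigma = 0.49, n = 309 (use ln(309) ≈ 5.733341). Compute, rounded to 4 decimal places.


ln(309) ≈ 5.733341.
2*ln(n) ≈ 11.466682.
sqrt(2*ln(n)) ≈ sqrt(11.466682) ≈ 3.386249.
threshold ≈ 0.49*3.386249 = 1.65926201 ≈ 1.6593.

1.6593


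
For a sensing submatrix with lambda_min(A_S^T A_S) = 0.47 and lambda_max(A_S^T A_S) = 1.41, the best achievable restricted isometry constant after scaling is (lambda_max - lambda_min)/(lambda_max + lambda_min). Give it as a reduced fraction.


lambda_max - lambda_min = 1.41 - 0.47 = 0.94.
lambda_max + lambda_min = 1.41 + 0.47 = 1.88.
delta = 0.94/1.88 = 94/188 = 1/2.

1/2


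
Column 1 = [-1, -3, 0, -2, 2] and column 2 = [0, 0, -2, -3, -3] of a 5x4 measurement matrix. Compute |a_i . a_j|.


Inner product: -1*0 + -3*0 + 0*-2 + -2*-3 + 2*-3
Products: [0, 0, 0, 6, -6]
Sum = 0.
|dot| = 0.

0


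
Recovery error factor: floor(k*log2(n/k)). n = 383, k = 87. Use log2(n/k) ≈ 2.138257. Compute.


log2(n/k) = log2(383/87) ≈ 2.138257.
k*log2(n/k) ≈ 87*2.138257 = 186.028359.
floor(186.028359) = 186.

186


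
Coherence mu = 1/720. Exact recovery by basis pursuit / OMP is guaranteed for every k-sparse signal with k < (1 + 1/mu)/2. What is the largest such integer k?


1/mu = 720.
1 + 1/mu = 721.
(1 + 1/mu)/2 = 360.5 is not an integer, so k_max = floor(360.5) = 360.

360


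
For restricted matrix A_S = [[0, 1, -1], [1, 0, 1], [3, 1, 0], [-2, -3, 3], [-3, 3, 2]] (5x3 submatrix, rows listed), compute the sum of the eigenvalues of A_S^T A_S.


Sum of eigenvalues of A_S^T A_S = trace(A_S^T A_S) = sum of squared column norms of A_S.
A_S^T A_S diagonal: [23, 20, 15].
trace = 23 + 20 + 15 = 58.

58


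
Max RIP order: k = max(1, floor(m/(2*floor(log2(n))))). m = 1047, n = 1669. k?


floor(log2(1669)) = 10.
2*10 = 20.
m/(2*floor(log2(n))) = 1047/20 ≈ 52.35.
floor = 52.
k = max(1, 52) = 52.

52


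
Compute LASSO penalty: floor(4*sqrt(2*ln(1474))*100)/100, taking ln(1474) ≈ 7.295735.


ln(1474) ≈ 7.295735.
2*ln(n) ≈ 14.59147.
sqrt(2*ln(n)) ≈ sqrt(14.59147) ≈ 3.819878.
lambda ≈ 4*3.819878 = 15.279512.
floor(lambda*100)/100 = 15.27.

15.27


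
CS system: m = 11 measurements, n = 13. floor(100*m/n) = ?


100*m/n = 100*11/13 ≈ 84.6154.
floor = 84.

84


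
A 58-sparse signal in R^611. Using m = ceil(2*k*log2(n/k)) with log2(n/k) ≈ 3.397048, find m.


log2(n/k) = log2(611/58) ≈ 3.397048.
2*k*log2(n/k) ≈ 2*58*3.397048 = 394.057568.
m = ceil(394.057568) = 395.

395


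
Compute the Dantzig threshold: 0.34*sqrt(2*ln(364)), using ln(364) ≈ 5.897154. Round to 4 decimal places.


ln(364) ≈ 5.897154.
2*ln(n) ≈ 11.794308.
sqrt(2*ln(n)) ≈ sqrt(11.794308) ≈ 3.434284.
threshold ≈ 0.34*3.434284 = 1.16765656 ≈ 1.1677.

1.1677


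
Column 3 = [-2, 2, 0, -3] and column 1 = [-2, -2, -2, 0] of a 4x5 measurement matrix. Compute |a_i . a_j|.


Inner product: -2*-2 + 2*-2 + 0*-2 + -3*0
Products: [4, -4, 0, 0]
Sum = 0.
|dot| = 0.

0


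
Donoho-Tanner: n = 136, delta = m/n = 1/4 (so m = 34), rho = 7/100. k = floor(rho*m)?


m = 1/4*136 = 34.
rho = 7/100.
rho*m = 7/100*34 = 2.38.
k = floor(2.38) = 2.

2


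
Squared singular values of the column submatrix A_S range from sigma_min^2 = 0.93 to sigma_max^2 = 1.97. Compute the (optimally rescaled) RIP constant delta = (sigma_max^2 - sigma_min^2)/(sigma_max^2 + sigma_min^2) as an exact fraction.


lambda_max - lambda_min = 1.97 - 0.93 = 1.04.
lambda_max + lambda_min = 1.97 + 0.93 = 2.90.
delta = 1.04/2.90 = 104/290 = 52/145.

52/145


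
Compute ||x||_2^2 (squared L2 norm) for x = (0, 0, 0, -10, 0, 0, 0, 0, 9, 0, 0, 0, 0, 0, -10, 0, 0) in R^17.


Non-zero entries: [(3, -10), (8, 9), (14, -10)]
Squares: [100, 81, 100]
||x||_2^2 = sum = 281.

281


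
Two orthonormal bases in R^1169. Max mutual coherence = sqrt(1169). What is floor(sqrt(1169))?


34^2 = 1156 <= 1169 < 1225 = 35^2, so 34 <= sqrt(1169) < 35.
floor(sqrt(1169)) = 34.

34


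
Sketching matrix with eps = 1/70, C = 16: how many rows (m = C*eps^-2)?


1/eps = 70.
(1/eps)^2 = 4900.
m = 16*4900 = 78400.

78400


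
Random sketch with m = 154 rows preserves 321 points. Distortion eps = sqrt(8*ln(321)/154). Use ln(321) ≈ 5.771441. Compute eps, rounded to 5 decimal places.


ln(321) ≈ 5.771441.
8*ln(N)/m ≈ 8*5.771441/154 ≈ 0.29981512.
eps = sqrt(0.29981512) ≈ 0.5475538 ≈ 0.54755.

0.54755


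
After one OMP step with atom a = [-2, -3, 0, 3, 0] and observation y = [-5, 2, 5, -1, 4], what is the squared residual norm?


a^T a = 22.
a^T y = 1.
coeff = 1/22 = 1/22.
||r||^2 = 1561/22.

1561/22


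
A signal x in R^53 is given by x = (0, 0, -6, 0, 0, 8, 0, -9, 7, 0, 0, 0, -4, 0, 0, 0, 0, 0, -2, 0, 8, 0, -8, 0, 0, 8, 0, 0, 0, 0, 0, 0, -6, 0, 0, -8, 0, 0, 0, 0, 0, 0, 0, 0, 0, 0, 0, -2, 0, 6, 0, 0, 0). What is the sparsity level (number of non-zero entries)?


Non-zero positions: [2, 5, 7, 8, 12, 18, 20, 22, 25, 32, 35, 47, 49].
Sparsity = 13.

13


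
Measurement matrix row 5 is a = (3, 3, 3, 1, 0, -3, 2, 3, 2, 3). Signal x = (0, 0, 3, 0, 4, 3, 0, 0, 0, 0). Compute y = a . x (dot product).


Non-zero terms: ['3*3', '0*4', '-3*3']
Products: [9, 0, -9]
y = sum = 0.

0


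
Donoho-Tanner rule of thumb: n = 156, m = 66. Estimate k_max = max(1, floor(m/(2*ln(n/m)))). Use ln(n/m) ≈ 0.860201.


n/m = 156/66 = 26/11.
ln(n/m) ≈ 0.860201.
2*ln(n/m) ≈ 1.720402.
m/(2*ln(n/m)) ≈ 66/1.720402 ≈ 38.3631.
floor = 38.
k_max = max(1, 38) = 38.

38


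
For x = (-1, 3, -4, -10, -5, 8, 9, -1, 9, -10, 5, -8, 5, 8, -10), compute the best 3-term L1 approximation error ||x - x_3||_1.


Sorted |x_i| descending: [10, 10, 10, 9, 9, 8, 8, 8, 5, 5, 5, 4, 3, 1, 1]
Keep top 3: [10, 10, 10]
Tail entries: [9, 9, 8, 8, 8, 5, 5, 5, 4, 3, 1, 1]
L1 error = sum of tail = 66.

66


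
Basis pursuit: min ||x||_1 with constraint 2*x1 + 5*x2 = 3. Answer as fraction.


Axis intercepts:
  x1 = 3/2, x2 = 0: L1 = 3/2
  x1 = 0, x2 = 3/5: L1 = 3/5
x* = (0, 3/5)
||x*||_1 = 3/5.

3/5


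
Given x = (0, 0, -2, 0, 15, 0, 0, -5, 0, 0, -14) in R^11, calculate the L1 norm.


Non-zero entries: [(2, -2), (4, 15), (7, -5), (10, -14)]
Absolute values: [2, 15, 5, 14]
||x||_1 = sum = 36.

36


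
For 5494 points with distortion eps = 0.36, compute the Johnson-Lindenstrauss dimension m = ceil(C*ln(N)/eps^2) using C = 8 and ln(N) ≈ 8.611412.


ln(5494) ≈ 8.611412.
eps^2 = 0.36^2 = 0.1296.
C*ln(N)/eps^2 ≈ 8*8.611412/0.1296 ≈ 531.5686.
m = ceil(531.5686) = 532.

532


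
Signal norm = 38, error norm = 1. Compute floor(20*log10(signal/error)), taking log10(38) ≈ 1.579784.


||x||/||e|| = 38/1 = 38.
log10(38) ≈ 1.579784.
20*log10(||x||/||e||) ≈ 20*1.579784 = 31.59568.
floor(31.59568) = 31.

31


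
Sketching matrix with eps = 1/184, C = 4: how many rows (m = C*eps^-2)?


1/eps = 184.
(1/eps)^2 = 33856.
m = 4*33856 = 135424.

135424


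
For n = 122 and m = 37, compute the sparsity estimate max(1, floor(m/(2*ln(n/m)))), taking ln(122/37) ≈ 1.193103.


n/m = 122/37.
ln(n/m) ≈ 1.193103.
2*ln(n/m) ≈ 2.386206.
m/(2*ln(n/m)) ≈ 37/2.386206 ≈ 15.5058.
floor = 15.
k_max = max(1, 15) = 15.

15


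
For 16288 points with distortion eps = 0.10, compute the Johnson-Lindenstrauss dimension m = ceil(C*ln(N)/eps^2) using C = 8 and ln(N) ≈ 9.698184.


ln(16288) ≈ 9.698184.
eps^2 = 0.10^2 = 0.01.
C*ln(N)/eps^2 ≈ 8*9.698184/0.01 ≈ 7758.5472.
m = ceil(7758.5472) = 7759.

7759


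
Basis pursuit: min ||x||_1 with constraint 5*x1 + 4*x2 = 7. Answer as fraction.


Axis intercepts:
  x1 = 7/5, x2 = 0: L1 = 7/5
  x1 = 0, x2 = 7/4: L1 = 7/4
x* = (7/5, 0)
||x*||_1 = 7/5.

7/5


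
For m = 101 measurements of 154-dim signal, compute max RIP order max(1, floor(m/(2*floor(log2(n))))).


floor(log2(154)) = 7.
2*7 = 14.
m/(2*floor(log2(n))) = 101/14 ≈ 7.2143.
floor = 7.
k = max(1, 7) = 7.

7


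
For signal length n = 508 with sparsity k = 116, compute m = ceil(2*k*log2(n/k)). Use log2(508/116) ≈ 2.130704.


log2(n/k) = log2(508/116) ≈ 2.130704.
2*k*log2(n/k) ≈ 2*116*2.130704 = 494.323328.
m = ceil(494.323328) = 495.

495


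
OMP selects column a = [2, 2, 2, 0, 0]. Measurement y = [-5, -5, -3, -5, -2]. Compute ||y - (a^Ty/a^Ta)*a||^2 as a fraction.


a^T a = 12.
a^T y = -26.
coeff = -26/12 = -13/6.
||r||^2 = 95/3.

95/3


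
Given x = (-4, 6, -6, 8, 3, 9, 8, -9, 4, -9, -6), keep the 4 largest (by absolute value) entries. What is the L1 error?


Sorted |x_i| descending: [9, 9, 9, 8, 8, 6, 6, 6, 4, 4, 3]
Keep top 4: [9, 9, 9, 8]
Tail entries: [8, 6, 6, 6, 4, 4, 3]
L1 error = sum of tail = 37.

37


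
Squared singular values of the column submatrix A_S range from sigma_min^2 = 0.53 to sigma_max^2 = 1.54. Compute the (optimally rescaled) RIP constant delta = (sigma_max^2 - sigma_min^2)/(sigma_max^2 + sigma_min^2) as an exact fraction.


lambda_max - lambda_min = 1.54 - 0.53 = 1.01.
lambda_max + lambda_min = 1.54 + 0.53 = 2.07.
delta = 1.01/2.07 = 101/207.

101/207


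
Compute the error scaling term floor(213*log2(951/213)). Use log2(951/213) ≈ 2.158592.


log2(n/k) = log2(951/213) ≈ 2.158592.
k*log2(n/k) ≈ 213*2.158592 = 459.780096.
floor(459.780096) = 459.

459


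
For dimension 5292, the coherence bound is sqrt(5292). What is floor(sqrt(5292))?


72^2 = 5184 <= 5292 < 5329 = 73^2, so 72 <= sqrt(5292) < 73.
floor(sqrt(5292)) = 72.

72


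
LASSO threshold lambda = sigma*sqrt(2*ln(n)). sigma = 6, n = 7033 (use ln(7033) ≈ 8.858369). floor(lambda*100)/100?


ln(7033) ≈ 8.858369.
2*ln(n) ≈ 17.716738.
sqrt(2*ln(n)) ≈ sqrt(17.716738) ≈ 4.209126.
lambda ≈ 6*4.209126 = 25.254756.
floor(lambda*100)/100 = 25.25.

25.25


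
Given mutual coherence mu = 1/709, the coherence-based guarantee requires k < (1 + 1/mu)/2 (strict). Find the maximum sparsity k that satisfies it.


1/mu = 709.
1 + 1/mu = 710.
(1 + 1/mu)/2 = 355 is an integer and the inequality is strict, so k_max = 355 - 1 = 354.

354


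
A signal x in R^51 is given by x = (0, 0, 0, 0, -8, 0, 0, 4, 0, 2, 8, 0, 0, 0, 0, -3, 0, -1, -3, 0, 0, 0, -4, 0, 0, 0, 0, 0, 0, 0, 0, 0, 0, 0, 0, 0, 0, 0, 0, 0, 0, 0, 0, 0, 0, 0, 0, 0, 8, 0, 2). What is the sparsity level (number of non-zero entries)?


Non-zero positions: [4, 7, 9, 10, 15, 17, 18, 22, 48, 50].
Sparsity = 10.

10


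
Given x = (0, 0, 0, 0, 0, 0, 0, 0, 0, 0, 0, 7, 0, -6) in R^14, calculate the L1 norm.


Non-zero entries: [(11, 7), (13, -6)]
Absolute values: [7, 6]
||x||_1 = sum = 13.

13


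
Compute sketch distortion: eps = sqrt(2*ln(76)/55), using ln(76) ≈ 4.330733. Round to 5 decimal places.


ln(76) ≈ 4.330733.
2*ln(N)/m ≈ 2*4.330733/55 ≈ 0.1574812.
eps = sqrt(0.1574812) ≈ 0.396839 ≈ 0.39684.

0.39684


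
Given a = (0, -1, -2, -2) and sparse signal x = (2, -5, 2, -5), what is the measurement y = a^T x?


Non-zero terms: ['0*2', '-1*-5', '-2*2', '-2*-5']
Products: [0, 5, -4, 10]
y = sum = 11.

11


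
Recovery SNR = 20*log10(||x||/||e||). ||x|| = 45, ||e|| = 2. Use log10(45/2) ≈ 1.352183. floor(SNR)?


||x||/||e|| = 45/2.
log10(45/2) ≈ 1.352183.
20*log10(||x||/||e||) ≈ 20*1.352183 = 27.04366.
floor(27.04366) = 27.

27


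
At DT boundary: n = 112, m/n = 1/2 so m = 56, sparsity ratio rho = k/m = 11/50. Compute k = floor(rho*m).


m = 1/2*112 = 56.
rho = 11/50.
rho*m = 11/50*56 = 12.32.
k = floor(12.32) = 12.

12


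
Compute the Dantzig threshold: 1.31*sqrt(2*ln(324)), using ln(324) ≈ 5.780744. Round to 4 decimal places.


ln(324) ≈ 5.780744.
2*ln(n) ≈ 11.561488.
sqrt(2*ln(n)) ≈ sqrt(11.561488) ≈ 3.400219.
threshold ≈ 1.31*3.400219 = 4.45428689 ≈ 4.4543.

4.4543


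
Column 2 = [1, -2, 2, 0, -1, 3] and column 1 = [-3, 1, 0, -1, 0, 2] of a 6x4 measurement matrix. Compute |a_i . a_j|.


Inner product: 1*-3 + -2*1 + 2*0 + 0*-1 + -1*0 + 3*2
Products: [-3, -2, 0, 0, 0, 6]
Sum = 1.
|dot| = 1.

1


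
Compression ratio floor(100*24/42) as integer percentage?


100*m/n = 100*24/42 ≈ 57.1429.
floor = 57.

57


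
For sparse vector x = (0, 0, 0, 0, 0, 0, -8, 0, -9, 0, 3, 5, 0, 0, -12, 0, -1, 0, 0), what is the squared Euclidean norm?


Non-zero entries: [(6, -8), (8, -9), (10, 3), (11, 5), (14, -12), (16, -1)]
Squares: [64, 81, 9, 25, 144, 1]
||x||_2^2 = sum = 324.

324


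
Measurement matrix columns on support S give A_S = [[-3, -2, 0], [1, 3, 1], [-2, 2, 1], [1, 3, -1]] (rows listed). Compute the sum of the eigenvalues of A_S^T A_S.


Sum of eigenvalues of A_S^T A_S = trace(A_S^T A_S) = sum of squared column norms of A_S.
A_S^T A_S diagonal: [15, 26, 3].
trace = 15 + 26 + 3 = 44.

44


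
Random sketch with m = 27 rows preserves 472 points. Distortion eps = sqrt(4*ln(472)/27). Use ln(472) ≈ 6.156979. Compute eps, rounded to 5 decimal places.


ln(472) ≈ 6.156979.
4*ln(N)/m ≈ 4*6.156979/27 ≈ 0.91214504.
eps = sqrt(0.91214504) ≈ 0.9550628 ≈ 0.95506.

0.95506


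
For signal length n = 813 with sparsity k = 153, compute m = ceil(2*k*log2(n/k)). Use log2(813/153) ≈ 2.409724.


log2(n/k) = log2(813/153) ≈ 2.409724.
2*k*log2(n/k) ≈ 2*153*2.409724 = 737.375544.
m = ceil(737.375544) = 738.

738


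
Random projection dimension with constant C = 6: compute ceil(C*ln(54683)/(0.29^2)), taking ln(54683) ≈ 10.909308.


ln(54683) ≈ 10.909308.
eps^2 = 0.29^2 = 0.0841.
C*ln(N)/eps^2 ≈ 6*10.909308/0.0841 ≈ 778.3097.
m = ceil(778.3097) = 779.

779


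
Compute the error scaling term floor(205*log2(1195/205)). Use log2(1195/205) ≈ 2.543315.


log2(n/k) = log2(1195/205) ≈ 2.543315.
k*log2(n/k) ≈ 205*2.543315 = 521.379575.
floor(521.379575) = 521.

521


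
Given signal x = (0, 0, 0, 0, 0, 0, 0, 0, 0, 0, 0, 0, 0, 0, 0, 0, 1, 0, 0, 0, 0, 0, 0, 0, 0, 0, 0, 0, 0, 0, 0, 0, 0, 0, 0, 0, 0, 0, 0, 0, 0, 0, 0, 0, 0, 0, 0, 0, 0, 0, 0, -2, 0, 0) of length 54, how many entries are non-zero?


Non-zero positions: [16, 51].
Sparsity = 2.

2


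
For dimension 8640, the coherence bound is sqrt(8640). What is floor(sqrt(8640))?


92^2 = 8464 <= 8640 < 8649 = 93^2, so 92 <= sqrt(8640) < 93.
floor(sqrt(8640)) = 92.

92


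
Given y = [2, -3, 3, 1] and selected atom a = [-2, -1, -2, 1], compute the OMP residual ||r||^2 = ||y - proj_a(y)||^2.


a^T a = 10.
a^T y = -6.
coeff = -6/10 = -3/5.
||r||^2 = 97/5.

97/5


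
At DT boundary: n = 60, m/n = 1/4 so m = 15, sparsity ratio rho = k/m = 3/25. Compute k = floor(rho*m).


m = 1/4*60 = 15.
rho = 3/25.
rho*m = 3/25*15 = 1.8.
k = floor(1.8) = 1.

1


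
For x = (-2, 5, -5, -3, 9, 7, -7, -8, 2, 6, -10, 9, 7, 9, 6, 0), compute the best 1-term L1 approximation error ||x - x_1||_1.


Sorted |x_i| descending: [10, 9, 9, 9, 8, 7, 7, 7, 6, 6, 5, 5, 3, 2, 2, 0]
Keep top 1: [10]
Tail entries: [9, 9, 9, 8, 7, 7, 7, 6, 6, 5, 5, 3, 2, 2, 0]
L1 error = sum of tail = 85.

85


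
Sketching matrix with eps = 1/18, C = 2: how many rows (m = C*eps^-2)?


1/eps = 18.
(1/eps)^2 = 324.
m = 2*324 = 648.

648


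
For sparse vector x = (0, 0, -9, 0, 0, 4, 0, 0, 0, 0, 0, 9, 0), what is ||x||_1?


Non-zero entries: [(2, -9), (5, 4), (11, 9)]
Absolute values: [9, 4, 9]
||x||_1 = sum = 22.

22


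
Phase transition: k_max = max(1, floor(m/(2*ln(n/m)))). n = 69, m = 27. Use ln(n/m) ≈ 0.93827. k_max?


n/m = 69/27 = 23/9.
ln(n/m) ≈ 0.93827.
2*ln(n/m) ≈ 1.87654.
m/(2*ln(n/m)) ≈ 27/1.87654 ≈ 14.3882.
floor = 14.
k_max = max(1, 14) = 14.

14


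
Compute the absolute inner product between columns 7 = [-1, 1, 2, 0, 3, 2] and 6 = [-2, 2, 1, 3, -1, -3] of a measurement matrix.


Inner product: -1*-2 + 1*2 + 2*1 + 0*3 + 3*-1 + 2*-3
Products: [2, 2, 2, 0, -3, -6]
Sum = -3.
|dot| = 3.

3


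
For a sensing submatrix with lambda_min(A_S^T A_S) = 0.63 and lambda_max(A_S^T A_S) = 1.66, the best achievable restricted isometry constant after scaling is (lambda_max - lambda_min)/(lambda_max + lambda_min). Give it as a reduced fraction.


lambda_max - lambda_min = 1.66 - 0.63 = 1.03.
lambda_max + lambda_min = 1.66 + 0.63 = 2.29.
delta = 1.03/2.29 = 103/229.

103/229


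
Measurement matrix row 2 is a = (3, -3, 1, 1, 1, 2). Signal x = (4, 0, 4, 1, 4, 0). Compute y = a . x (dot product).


Non-zero terms: ['3*4', '1*4', '1*1', '1*4']
Products: [12, 4, 1, 4]
y = sum = 21.

21


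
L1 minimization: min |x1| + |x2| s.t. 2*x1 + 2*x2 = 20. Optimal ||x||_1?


Axis intercepts:
  x1 = 10, x2 = 0: L1 = 10
  x1 = 0, x2 = 10: L1 = 10
x* = (10, 0)
||x*||_1 = 10.

10


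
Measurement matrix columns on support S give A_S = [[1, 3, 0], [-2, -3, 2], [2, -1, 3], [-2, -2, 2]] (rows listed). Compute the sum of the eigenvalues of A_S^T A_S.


Sum of eigenvalues of A_S^T A_S = trace(A_S^T A_S) = sum of squared column norms of A_S.
A_S^T A_S diagonal: [13, 23, 17].
trace = 13 + 23 + 17 = 53.

53


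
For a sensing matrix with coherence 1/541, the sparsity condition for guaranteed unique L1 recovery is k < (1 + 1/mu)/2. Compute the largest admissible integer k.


1/mu = 541.
1 + 1/mu = 542.
(1 + 1/mu)/2 = 271 is an integer and the inequality is strict, so k_max = 271 - 1 = 270.

270


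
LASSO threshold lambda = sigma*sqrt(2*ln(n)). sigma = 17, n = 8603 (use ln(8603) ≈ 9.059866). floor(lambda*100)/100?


ln(8603) ≈ 9.059866.
2*ln(n) ≈ 18.119732.
sqrt(2*ln(n)) ≈ sqrt(18.119732) ≈ 4.256728.
lambda ≈ 17*4.256728 = 72.364376.
floor(lambda*100)/100 = 72.36.

72.36


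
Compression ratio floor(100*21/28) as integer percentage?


100*m/n = 100*21/28 ≈ 75.0.
floor = 75.

75


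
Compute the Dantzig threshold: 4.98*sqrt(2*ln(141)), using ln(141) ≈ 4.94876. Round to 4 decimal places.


ln(141) ≈ 4.94876.
2*ln(n) ≈ 9.89752.
sqrt(2*ln(n)) ≈ sqrt(9.89752) ≈ 3.146032.
threshold ≈ 4.98*3.146032 = 15.66723936 ≈ 15.6672.

15.6672


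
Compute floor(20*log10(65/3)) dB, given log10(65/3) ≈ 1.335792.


||x||/||e|| = 65/3.
log10(65/3) ≈ 1.335792.
20*log10(||x||/||e||) ≈ 20*1.335792 = 26.71584.
floor(26.71584) = 26.

26


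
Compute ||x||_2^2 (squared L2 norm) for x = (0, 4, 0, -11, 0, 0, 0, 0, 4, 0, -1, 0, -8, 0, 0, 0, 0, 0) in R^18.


Non-zero entries: [(1, 4), (3, -11), (8, 4), (10, -1), (12, -8)]
Squares: [16, 121, 16, 1, 64]
||x||_2^2 = sum = 218.

218


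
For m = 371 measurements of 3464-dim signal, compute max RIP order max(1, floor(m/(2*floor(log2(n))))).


floor(log2(3464)) = 11.
2*11 = 22.
m/(2*floor(log2(n))) = 371/22 ≈ 16.8636.
floor = 16.
k = max(1, 16) = 16.

16


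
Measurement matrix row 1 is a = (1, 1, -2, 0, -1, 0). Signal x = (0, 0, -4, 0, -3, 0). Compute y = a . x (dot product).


Non-zero terms: ['-2*-4', '-1*-3']
Products: [8, 3]
y = sum = 11.

11


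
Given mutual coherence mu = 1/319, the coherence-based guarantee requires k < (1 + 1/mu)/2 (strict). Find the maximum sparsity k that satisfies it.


1/mu = 319.
1 + 1/mu = 320.
(1 + 1/mu)/2 = 160 is an integer and the inequality is strict, so k_max = 160 - 1 = 159.

159


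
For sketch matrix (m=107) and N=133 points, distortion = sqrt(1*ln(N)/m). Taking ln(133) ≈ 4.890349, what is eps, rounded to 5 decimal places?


ln(133) ≈ 4.890349.
1*ln(N)/m ≈ 1*4.890349/107 ≈ 0.0457042.
eps = sqrt(0.0457042) ≈ 0.2137854 ≈ 0.21379.

0.21379


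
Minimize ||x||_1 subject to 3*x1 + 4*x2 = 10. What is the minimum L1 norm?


Axis intercepts:
  x1 = 10/3, x2 = 0: L1 = 10/3
  x1 = 0, x2 = 5/2: L1 = 5/2
x* = (0, 5/2)
||x*||_1 = 5/2.

5/2


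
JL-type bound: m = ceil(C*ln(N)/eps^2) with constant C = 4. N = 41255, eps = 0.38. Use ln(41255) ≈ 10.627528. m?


ln(41255) ≈ 10.627528.
eps^2 = 0.38^2 = 0.1444.
C*ln(N)/eps^2 ≈ 4*10.627528/0.1444 ≈ 294.3914.
m = ceil(294.3914) = 295.

295


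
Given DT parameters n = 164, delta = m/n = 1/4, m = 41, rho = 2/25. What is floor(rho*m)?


m = 1/4*164 = 41.
rho = 2/25.
rho*m = 2/25*41 = 3.28.
k = floor(3.28) = 3.

3


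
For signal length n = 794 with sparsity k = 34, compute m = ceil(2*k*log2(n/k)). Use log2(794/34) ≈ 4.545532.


log2(n/k) = log2(794/34) ≈ 4.545532.
2*k*log2(n/k) ≈ 2*34*4.545532 = 309.096176.
m = ceil(309.096176) = 310.

310


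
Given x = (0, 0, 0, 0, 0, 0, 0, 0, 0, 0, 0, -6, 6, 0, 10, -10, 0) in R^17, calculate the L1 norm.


Non-zero entries: [(11, -6), (12, 6), (14, 10), (15, -10)]
Absolute values: [6, 6, 10, 10]
||x||_1 = sum = 32.

32


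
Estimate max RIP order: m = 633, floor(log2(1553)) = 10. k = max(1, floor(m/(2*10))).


floor(log2(1553)) = 10.
2*10 = 20.
m/(2*floor(log2(n))) = 633/20 ≈ 31.65.
floor = 31.
k = max(1, 31) = 31.

31


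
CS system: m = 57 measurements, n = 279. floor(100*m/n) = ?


100*m/n = 100*57/279 ≈ 20.4301.
floor = 20.

20


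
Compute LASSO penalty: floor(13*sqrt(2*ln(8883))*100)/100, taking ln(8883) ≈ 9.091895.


ln(8883) ≈ 9.091895.
2*ln(n) ≈ 18.18379.
sqrt(2*ln(n)) ≈ sqrt(18.18379) ≈ 4.264246.
lambda ≈ 13*4.264246 = 55.435198.
floor(lambda*100)/100 = 55.43.

55.43


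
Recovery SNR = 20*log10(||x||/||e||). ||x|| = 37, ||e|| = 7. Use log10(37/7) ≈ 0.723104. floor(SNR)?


||x||/||e|| = 37/7.
log10(37/7) ≈ 0.723104.
20*log10(||x||/||e||) ≈ 20*0.723104 = 14.46208.
floor(14.46208) = 14.

14


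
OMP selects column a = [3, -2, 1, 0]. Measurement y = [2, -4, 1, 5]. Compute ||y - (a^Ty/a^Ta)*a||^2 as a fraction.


a^T a = 14.
a^T y = 15.
coeff = 15/14 = 15/14.
||r||^2 = 419/14.

419/14


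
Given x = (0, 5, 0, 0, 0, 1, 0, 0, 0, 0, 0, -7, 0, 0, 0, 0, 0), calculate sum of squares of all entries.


Non-zero entries: [(1, 5), (5, 1), (11, -7)]
Squares: [25, 1, 49]
||x||_2^2 = sum = 75.

75


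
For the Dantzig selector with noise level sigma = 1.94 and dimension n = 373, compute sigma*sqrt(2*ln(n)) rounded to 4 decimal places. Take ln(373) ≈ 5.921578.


ln(373) ≈ 5.921578.
2*ln(n) ≈ 11.843156.
sqrt(2*ln(n)) ≈ sqrt(11.843156) ≈ 3.441389.
threshold ≈ 1.94*3.441389 = 6.67629466 ≈ 6.6763.

6.6763


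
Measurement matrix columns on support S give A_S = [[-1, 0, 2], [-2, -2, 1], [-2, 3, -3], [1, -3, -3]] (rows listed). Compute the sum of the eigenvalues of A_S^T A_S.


Sum of eigenvalues of A_S^T A_S = trace(A_S^T A_S) = sum of squared column norms of A_S.
A_S^T A_S diagonal: [10, 22, 23].
trace = 10 + 22 + 23 = 55.

55


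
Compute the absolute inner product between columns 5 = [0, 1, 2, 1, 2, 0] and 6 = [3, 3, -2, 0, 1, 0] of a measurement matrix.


Inner product: 0*3 + 1*3 + 2*-2 + 1*0 + 2*1 + 0*0
Products: [0, 3, -4, 0, 2, 0]
Sum = 1.
|dot| = 1.

1


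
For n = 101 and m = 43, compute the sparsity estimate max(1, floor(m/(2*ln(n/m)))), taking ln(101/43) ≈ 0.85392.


n/m = 101/43.
ln(n/m) ≈ 0.85392.
2*ln(n/m) ≈ 1.70784.
m/(2*ln(n/m)) ≈ 43/1.70784 ≈ 25.178.
floor = 25.
k_max = max(1, 25) = 25.

25


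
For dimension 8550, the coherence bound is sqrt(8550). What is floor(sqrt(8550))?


92^2 = 8464 <= 8550 < 8649 = 93^2, so 92 <= sqrt(8550) < 93.
floor(sqrt(8550)) = 92.

92


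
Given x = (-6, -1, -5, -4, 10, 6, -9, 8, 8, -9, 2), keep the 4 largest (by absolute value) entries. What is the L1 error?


Sorted |x_i| descending: [10, 9, 9, 8, 8, 6, 6, 5, 4, 2, 1]
Keep top 4: [10, 9, 9, 8]
Tail entries: [8, 6, 6, 5, 4, 2, 1]
L1 error = sum of tail = 32.

32


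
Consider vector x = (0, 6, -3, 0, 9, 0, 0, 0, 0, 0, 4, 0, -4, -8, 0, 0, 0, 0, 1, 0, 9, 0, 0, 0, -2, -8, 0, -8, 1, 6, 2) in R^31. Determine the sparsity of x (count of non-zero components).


Non-zero positions: [1, 2, 4, 10, 12, 13, 18, 20, 24, 25, 27, 28, 29, 30].
Sparsity = 14.

14


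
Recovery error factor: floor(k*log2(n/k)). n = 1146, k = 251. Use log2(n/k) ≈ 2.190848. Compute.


log2(n/k) = log2(1146/251) ≈ 2.190848.
k*log2(n/k) ≈ 251*2.190848 = 549.902848.
floor(549.902848) = 549.

549


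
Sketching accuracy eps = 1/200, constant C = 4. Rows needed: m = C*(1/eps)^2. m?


1/eps = 200.
(1/eps)^2 = 40000.
m = 4*40000 = 160000.

160000


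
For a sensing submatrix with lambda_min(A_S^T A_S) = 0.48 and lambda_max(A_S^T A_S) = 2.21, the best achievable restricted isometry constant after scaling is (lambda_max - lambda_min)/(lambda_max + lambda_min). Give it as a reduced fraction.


lambda_max - lambda_min = 2.21 - 0.48 = 1.73.
lambda_max + lambda_min = 2.21 + 0.48 = 2.69.
delta = 1.73/2.69 = 173/269.

173/269


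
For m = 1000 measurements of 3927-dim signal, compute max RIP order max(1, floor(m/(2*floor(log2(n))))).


floor(log2(3927)) = 11.
2*11 = 22.
m/(2*floor(log2(n))) = 1000/22 ≈ 45.4545.
floor = 45.
k = max(1, 45) = 45.

45


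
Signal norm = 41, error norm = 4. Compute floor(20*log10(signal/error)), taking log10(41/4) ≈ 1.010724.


||x||/||e|| = 41/4.
log10(41/4) ≈ 1.010724.
20*log10(||x||/||e||) ≈ 20*1.010724 = 20.21448.
floor(20.21448) = 20.

20


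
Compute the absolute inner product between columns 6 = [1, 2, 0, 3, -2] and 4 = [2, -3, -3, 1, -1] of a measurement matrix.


Inner product: 1*2 + 2*-3 + 0*-3 + 3*1 + -2*-1
Products: [2, -6, 0, 3, 2]
Sum = 1.
|dot| = 1.

1


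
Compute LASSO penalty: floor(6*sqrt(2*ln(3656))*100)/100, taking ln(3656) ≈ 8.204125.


ln(3656) ≈ 8.204125.
2*ln(n) ≈ 16.40825.
sqrt(2*ln(n)) ≈ sqrt(16.40825) ≈ 4.05071.
lambda ≈ 6*4.05071 = 24.30426.
floor(lambda*100)/100 = 24.30.

24.30


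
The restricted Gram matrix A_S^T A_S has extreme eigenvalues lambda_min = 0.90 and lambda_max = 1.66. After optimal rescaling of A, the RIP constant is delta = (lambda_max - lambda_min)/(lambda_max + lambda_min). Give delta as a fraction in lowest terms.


lambda_max - lambda_min = 1.66 - 0.90 = 0.76.
lambda_max + lambda_min = 1.66 + 0.90 = 2.56.
delta = 0.76/2.56 = 76/256 = 19/64.

19/64


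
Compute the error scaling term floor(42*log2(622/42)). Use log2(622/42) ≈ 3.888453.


log2(n/k) = log2(622/42) ≈ 3.888453.
k*log2(n/k) ≈ 42*3.888453 = 163.315026.
floor(163.315026) = 163.

163


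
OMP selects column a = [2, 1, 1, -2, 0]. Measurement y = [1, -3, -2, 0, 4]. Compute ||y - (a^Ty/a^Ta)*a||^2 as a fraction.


a^T a = 10.
a^T y = -3.
coeff = -3/10 = -3/10.
||r||^2 = 291/10.

291/10


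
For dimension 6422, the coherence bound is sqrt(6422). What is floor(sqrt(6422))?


80^2 = 6400 <= 6422 < 6561 = 81^2, so 80 <= sqrt(6422) < 81.
floor(sqrt(6422)) = 80.

80


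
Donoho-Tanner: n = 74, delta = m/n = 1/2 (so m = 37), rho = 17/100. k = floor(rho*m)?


m = 1/2*74 = 37.
rho = 17/100.
rho*m = 17/100*37 = 6.29.
k = floor(6.29) = 6.

6


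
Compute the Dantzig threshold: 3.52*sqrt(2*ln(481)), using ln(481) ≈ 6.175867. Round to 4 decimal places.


ln(481) ≈ 6.175867.
2*ln(n) ≈ 12.351734.
sqrt(2*ln(n)) ≈ sqrt(12.351734) ≈ 3.514503.
threshold ≈ 3.52*3.514503 = 12.37105056 ≈ 12.3711.

12.3711


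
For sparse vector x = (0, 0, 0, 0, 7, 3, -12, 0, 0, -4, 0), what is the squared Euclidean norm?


Non-zero entries: [(4, 7), (5, 3), (6, -12), (9, -4)]
Squares: [49, 9, 144, 16]
||x||_2^2 = sum = 218.

218


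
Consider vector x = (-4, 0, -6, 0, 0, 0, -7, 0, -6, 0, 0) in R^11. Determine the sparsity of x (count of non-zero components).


Non-zero positions: [0, 2, 6, 8].
Sparsity = 4.

4


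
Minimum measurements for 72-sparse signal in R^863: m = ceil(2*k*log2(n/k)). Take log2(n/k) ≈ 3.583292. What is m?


log2(n/k) = log2(863/72) ≈ 3.583292.
2*k*log2(n/k) ≈ 2*72*3.583292 = 515.994048.
m = ceil(515.994048) = 516.

516


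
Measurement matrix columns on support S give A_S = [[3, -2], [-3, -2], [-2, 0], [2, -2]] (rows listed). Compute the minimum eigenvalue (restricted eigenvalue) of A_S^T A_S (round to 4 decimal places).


A_S^T A_S = [[26, -4], [-4, 12]].
trace = 38.
det = 296.
disc = trace^2 - 4*det = 1444 - 4*296 = 260.
sqrt(260) ≈ 16.124515.
lam_min = (38 - sqrt(260))/2 ≈ (38 - 16.124515)/2 = 10.9377425 ≈ 10.9377.

10.9377


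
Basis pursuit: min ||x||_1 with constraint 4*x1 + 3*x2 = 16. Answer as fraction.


Axis intercepts:
  x1 = 4, x2 = 0: L1 = 4
  x1 = 0, x2 = 16/3: L1 = 16/3
x* = (4, 0)
||x*||_1 = 4.

4


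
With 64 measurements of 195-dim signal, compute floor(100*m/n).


100*m/n = 100*64/195 ≈ 32.8205.
floor = 32.

32


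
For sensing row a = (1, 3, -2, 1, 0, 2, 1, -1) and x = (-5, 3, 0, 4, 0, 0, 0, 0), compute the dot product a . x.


Non-zero terms: ['1*-5', '3*3', '1*4']
Products: [-5, 9, 4]
y = sum = 8.

8


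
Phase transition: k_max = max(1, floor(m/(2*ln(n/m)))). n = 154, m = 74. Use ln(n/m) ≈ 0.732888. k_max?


n/m = 154/74 = 77/37.
ln(n/m) ≈ 0.732888.
2*ln(n/m) ≈ 1.465776.
m/(2*ln(n/m)) ≈ 74/1.465776 ≈ 50.4852.
floor = 50.
k_max = max(1, 50) = 50.

50


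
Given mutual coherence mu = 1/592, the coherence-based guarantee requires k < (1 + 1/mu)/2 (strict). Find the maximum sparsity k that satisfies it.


1/mu = 592.
1 + 1/mu = 593.
(1 + 1/mu)/2 = 296.5 is not an integer, so k_max = floor(296.5) = 296.

296


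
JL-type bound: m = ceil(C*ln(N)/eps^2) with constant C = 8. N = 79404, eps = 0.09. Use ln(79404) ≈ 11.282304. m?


ln(79404) ≈ 11.282304.
eps^2 = 0.09^2 = 0.0081.
C*ln(N)/eps^2 ≈ 8*11.282304/0.0081 ≈ 11143.0163.
m = ceil(11143.0163) = 11144.

11144


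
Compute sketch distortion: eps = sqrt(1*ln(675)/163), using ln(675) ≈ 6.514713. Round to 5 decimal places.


ln(675) ≈ 6.514713.
1*ln(N)/m ≈ 1*6.514713/163 ≈ 0.03996756.
eps = sqrt(0.03996756) ≈ 0.1999189 ≈ 0.19992.

0.19992


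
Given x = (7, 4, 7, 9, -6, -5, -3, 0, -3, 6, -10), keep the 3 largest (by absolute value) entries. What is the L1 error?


Sorted |x_i| descending: [10, 9, 7, 7, 6, 6, 5, 4, 3, 3, 0]
Keep top 3: [10, 9, 7]
Tail entries: [7, 6, 6, 5, 4, 3, 3, 0]
L1 error = sum of tail = 34.

34


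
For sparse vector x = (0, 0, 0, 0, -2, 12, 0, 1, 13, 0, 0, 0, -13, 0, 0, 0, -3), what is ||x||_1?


Non-zero entries: [(4, -2), (5, 12), (7, 1), (8, 13), (12, -13), (16, -3)]
Absolute values: [2, 12, 1, 13, 13, 3]
||x||_1 = sum = 44.

44


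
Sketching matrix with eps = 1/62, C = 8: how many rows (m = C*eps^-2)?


1/eps = 62.
(1/eps)^2 = 3844.
m = 8*3844 = 30752.

30752


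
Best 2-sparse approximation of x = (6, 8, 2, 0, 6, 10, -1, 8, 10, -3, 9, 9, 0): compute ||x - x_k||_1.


Sorted |x_i| descending: [10, 10, 9, 9, 8, 8, 6, 6, 3, 2, 1, 0, 0]
Keep top 2: [10, 10]
Tail entries: [9, 9, 8, 8, 6, 6, 3, 2, 1, 0, 0]
L1 error = sum of tail = 52.

52


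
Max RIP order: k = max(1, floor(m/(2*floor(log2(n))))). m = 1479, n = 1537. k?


floor(log2(1537)) = 10.
2*10 = 20.
m/(2*floor(log2(n))) = 1479/20 ≈ 73.95.
floor = 73.
k = max(1, 73) = 73.

73


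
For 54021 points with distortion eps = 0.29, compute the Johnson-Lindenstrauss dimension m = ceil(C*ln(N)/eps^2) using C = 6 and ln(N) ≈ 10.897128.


ln(54021) ≈ 10.897128.
eps^2 = 0.29^2 = 0.0841.
C*ln(N)/eps^2 ≈ 6*10.897128/0.0841 ≈ 777.4408.
m = ceil(777.4408) = 778.

778


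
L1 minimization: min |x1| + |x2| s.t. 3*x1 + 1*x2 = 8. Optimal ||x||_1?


Axis intercepts:
  x1 = 8/3, x2 = 0: L1 = 8/3
  x1 = 0, x2 = 8: L1 = 8
x* = (8/3, 0)
||x*||_1 = 8/3.

8/3


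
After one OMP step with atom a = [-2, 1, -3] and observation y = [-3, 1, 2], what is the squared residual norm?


a^T a = 14.
a^T y = 1.
coeff = 1/14 = 1/14.
||r||^2 = 195/14.

195/14


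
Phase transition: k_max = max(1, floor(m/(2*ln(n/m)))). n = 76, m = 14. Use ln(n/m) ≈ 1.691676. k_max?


n/m = 76/14 = 38/7.
ln(n/m) ≈ 1.691676.
2*ln(n/m) ≈ 3.383352.
m/(2*ln(n/m)) ≈ 14/3.383352 ≈ 4.1379.
floor = 4.
k_max = max(1, 4) = 4.

4


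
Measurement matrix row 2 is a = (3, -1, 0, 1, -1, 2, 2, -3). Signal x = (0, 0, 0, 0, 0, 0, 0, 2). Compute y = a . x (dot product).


Non-zero terms: ['-3*2']
Products: [-6]
y = sum = -6.

-6


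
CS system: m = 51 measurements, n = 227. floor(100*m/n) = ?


100*m/n = 100*51/227 ≈ 22.467.
floor = 22.

22


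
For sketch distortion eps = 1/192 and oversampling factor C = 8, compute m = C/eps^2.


1/eps = 192.
(1/eps)^2 = 36864.
m = 8*36864 = 294912.

294912


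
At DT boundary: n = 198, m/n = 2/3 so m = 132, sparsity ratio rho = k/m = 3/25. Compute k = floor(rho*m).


m = 2/3*198 = 132.
rho = 3/25.
rho*m = 3/25*132 = 15.84.
k = floor(15.84) = 15.

15


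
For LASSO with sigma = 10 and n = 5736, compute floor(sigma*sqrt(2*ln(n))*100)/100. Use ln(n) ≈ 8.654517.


ln(5736) ≈ 8.654517.
2*ln(n) ≈ 17.309034.
sqrt(2*ln(n)) ≈ sqrt(17.309034) ≈ 4.160413.
lambda ≈ 10*4.160413 = 41.60413.
floor(lambda*100)/100 = 41.60.

41.60


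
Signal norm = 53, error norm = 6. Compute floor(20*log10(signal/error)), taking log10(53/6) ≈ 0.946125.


||x||/||e|| = 53/6.
log10(53/6) ≈ 0.946125.
20*log10(||x||/||e||) ≈ 20*0.946125 = 18.9225.
floor(18.9225) = 18.

18


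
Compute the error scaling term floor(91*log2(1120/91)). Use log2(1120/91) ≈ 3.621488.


log2(n/k) = log2(1120/91) ≈ 3.621488.
k*log2(n/k) ≈ 91*3.621488 = 329.555408.
floor(329.555408) = 329.

329


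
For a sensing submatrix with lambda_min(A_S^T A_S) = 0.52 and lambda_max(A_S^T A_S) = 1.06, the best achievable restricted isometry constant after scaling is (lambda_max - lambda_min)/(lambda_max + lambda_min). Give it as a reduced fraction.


lambda_max - lambda_min = 1.06 - 0.52 = 0.54.
lambda_max + lambda_min = 1.06 + 0.52 = 1.58.
delta = 0.54/1.58 = 54/158 = 27/79.

27/79


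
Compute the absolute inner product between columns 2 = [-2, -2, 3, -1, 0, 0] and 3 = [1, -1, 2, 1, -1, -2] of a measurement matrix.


Inner product: -2*1 + -2*-1 + 3*2 + -1*1 + 0*-1 + 0*-2
Products: [-2, 2, 6, -1, 0, 0]
Sum = 5.
|dot| = 5.

5


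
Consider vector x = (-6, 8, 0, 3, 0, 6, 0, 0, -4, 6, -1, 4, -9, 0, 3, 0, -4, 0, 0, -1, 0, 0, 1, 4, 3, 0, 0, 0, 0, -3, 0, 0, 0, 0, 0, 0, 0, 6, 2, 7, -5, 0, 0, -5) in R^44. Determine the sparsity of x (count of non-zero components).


Non-zero positions: [0, 1, 3, 5, 8, 9, 10, 11, 12, 14, 16, 19, 22, 23, 24, 29, 37, 38, 39, 40, 43].
Sparsity = 21.

21


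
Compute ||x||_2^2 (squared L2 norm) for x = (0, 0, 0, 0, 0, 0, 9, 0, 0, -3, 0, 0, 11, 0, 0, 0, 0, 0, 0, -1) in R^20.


Non-zero entries: [(6, 9), (9, -3), (12, 11), (19, -1)]
Squares: [81, 9, 121, 1]
||x||_2^2 = sum = 212.

212


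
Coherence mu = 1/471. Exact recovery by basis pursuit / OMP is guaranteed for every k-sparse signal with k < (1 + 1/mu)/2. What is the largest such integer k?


1/mu = 471.
1 + 1/mu = 472.
(1 + 1/mu)/2 = 236 is an integer and the inequality is strict, so k_max = 236 - 1 = 235.

235


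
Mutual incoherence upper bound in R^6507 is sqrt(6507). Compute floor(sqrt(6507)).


80^2 = 6400 <= 6507 < 6561 = 81^2, so 80 <= sqrt(6507) < 81.
floor(sqrt(6507)) = 80.

80


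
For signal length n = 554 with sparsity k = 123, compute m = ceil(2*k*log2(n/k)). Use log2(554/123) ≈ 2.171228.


log2(n/k) = log2(554/123) ≈ 2.171228.
2*k*log2(n/k) ≈ 2*123*2.171228 = 534.122088.
m = ceil(534.122088) = 535.

535


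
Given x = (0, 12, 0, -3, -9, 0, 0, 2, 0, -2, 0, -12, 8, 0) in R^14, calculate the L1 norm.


Non-zero entries: [(1, 12), (3, -3), (4, -9), (7, 2), (9, -2), (11, -12), (12, 8)]
Absolute values: [12, 3, 9, 2, 2, 12, 8]
||x||_1 = sum = 48.

48


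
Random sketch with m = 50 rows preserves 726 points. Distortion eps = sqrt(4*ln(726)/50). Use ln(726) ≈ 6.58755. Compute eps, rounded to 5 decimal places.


ln(726) ≈ 6.58755.
4*ln(N)/m ≈ 4*6.58755/50 ≈ 0.527004.
eps = sqrt(0.527004) ≈ 0.7259504 ≈ 0.72595.

0.72595


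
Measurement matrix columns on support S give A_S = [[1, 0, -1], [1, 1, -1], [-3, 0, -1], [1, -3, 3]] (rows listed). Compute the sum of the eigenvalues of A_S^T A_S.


Sum of eigenvalues of A_S^T A_S = trace(A_S^T A_S) = sum of squared column norms of A_S.
A_S^T A_S diagonal: [12, 10, 12].
trace = 12 + 10 + 12 = 34.

34


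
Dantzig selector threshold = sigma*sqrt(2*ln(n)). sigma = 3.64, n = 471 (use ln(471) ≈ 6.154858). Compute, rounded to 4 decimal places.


ln(471) ≈ 6.154858.
2*ln(n) ≈ 12.309716.
sqrt(2*ln(n)) ≈ sqrt(12.309716) ≈ 3.50852.
threshold ≈ 3.64*3.50852 = 12.7710128 ≈ 12.7710.

12.7710


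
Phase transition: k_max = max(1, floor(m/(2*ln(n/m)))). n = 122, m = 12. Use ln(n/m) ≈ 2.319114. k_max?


n/m = 122/12 = 61/6.
ln(n/m) ≈ 2.319114.
2*ln(n/m) ≈ 4.638228.
m/(2*ln(n/m)) ≈ 12/4.638228 ≈ 2.5872.
floor = 2.
k_max = max(1, 2) = 2.

2


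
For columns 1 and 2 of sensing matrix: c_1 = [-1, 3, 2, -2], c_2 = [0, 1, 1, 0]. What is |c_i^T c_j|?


Inner product: -1*0 + 3*1 + 2*1 + -2*0
Products: [0, 3, 2, 0]
Sum = 5.
|dot| = 5.

5


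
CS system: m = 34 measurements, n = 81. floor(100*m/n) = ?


100*m/n = 100*34/81 ≈ 41.9753.
floor = 41.

41


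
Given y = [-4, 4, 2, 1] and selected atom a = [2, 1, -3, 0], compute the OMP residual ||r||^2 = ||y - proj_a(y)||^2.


a^T a = 14.
a^T y = -10.
coeff = -10/14 = -5/7.
||r||^2 = 209/7.

209/7


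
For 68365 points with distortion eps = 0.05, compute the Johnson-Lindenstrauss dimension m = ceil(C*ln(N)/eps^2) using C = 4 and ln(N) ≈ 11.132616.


ln(68365) ≈ 11.132616.
eps^2 = 0.05^2 = 0.0025.
C*ln(N)/eps^2 ≈ 4*11.132616/0.0025 ≈ 17812.1856.
m = ceil(17812.1856) = 17813.

17813


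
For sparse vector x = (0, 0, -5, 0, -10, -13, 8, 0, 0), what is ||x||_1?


Non-zero entries: [(2, -5), (4, -10), (5, -13), (6, 8)]
Absolute values: [5, 10, 13, 8]
||x||_1 = sum = 36.

36


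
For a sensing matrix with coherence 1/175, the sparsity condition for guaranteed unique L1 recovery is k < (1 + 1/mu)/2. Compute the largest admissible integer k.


1/mu = 175.
1 + 1/mu = 176.
(1 + 1/mu)/2 = 88 is an integer and the inequality is strict, so k_max = 88 - 1 = 87.

87


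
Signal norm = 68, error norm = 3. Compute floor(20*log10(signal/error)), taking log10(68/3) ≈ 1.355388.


||x||/||e|| = 68/3.
log10(68/3) ≈ 1.355388.
20*log10(||x||/||e||) ≈ 20*1.355388 = 27.10776.
floor(27.10776) = 27.

27


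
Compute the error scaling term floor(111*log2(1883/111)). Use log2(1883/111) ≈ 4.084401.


log2(n/k) = log2(1883/111) ≈ 4.084401.
k*log2(n/k) ≈ 111*4.084401 = 453.368511.
floor(453.368511) = 453.

453


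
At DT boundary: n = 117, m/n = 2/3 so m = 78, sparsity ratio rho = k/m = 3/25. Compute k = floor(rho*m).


m = 2/3*117 = 78.
rho = 3/25.
rho*m = 3/25*78 = 9.36.
k = floor(9.36) = 9.

9


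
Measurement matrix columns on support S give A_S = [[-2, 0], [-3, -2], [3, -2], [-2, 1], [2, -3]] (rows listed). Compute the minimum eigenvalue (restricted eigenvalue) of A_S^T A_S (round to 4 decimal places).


A_S^T A_S = [[30, -8], [-8, 18]].
trace = 48.
det = 476.
disc = trace^2 - 4*det = 2304 - 4*476 = 400.
sqrt(400) = 20.
lam_min = (48 - 20)/2 = 14 = 14.0000.

14.0000


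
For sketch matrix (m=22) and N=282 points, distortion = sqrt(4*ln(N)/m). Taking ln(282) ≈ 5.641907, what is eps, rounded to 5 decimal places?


ln(282) ≈ 5.641907.
4*ln(N)/m ≈ 4*5.641907/22 ≈ 1.02580127.
eps = sqrt(1.02580127) ≈ 1.0128185 ≈ 1.01282.

1.01282
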